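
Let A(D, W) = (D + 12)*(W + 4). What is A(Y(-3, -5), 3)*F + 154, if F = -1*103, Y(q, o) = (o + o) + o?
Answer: 2317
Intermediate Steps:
Y(q, o) = 3*o (Y(q, o) = 2*o + o = 3*o)
A(D, W) = (4 + W)*(12 + D) (A(D, W) = (12 + D)*(4 + W) = (4 + W)*(12 + D))
F = -103
A(Y(-3, -5), 3)*F + 154 = (48 + 4*(3*(-5)) + 12*3 + (3*(-5))*3)*(-103) + 154 = (48 + 4*(-15) + 36 - 15*3)*(-103) + 154 = (48 - 60 + 36 - 45)*(-103) + 154 = -21*(-103) + 154 = 2163 + 154 = 2317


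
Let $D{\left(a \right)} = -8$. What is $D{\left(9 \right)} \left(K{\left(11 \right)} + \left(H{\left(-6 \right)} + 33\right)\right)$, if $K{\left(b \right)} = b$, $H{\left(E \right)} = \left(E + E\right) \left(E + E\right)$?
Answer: $-1504$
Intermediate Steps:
$H{\left(E \right)} = 4 E^{2}$ ($H{\left(E \right)} = 2 E 2 E = 4 E^{2}$)
$D{\left(9 \right)} \left(K{\left(11 \right)} + \left(H{\left(-6 \right)} + 33\right)\right) = - 8 \left(11 + \left(4 \left(-6\right)^{2} + 33\right)\right) = - 8 \left(11 + \left(4 \cdot 36 + 33\right)\right) = - 8 \left(11 + \left(144 + 33\right)\right) = - 8 \left(11 + 177\right) = \left(-8\right) 188 = -1504$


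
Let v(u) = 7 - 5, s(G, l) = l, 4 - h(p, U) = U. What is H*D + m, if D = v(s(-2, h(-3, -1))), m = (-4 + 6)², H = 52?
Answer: 108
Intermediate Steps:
h(p, U) = 4 - U
m = 4 (m = 2² = 4)
v(u) = 2
D = 2
H*D + m = 52*2 + 4 = 104 + 4 = 108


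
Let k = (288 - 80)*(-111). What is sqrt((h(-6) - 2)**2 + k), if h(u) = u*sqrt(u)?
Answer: 2*sqrt(-5825 + 6*I*sqrt(6)) ≈ 0.19257 + 152.64*I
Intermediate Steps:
h(u) = u**(3/2)
k = -23088 (k = 208*(-111) = -23088)
sqrt((h(-6) - 2)**2 + k) = sqrt(((-6)**(3/2) - 2)**2 - 23088) = sqrt((-6*I*sqrt(6) - 2)**2 - 23088) = sqrt((-2 - 6*I*sqrt(6))**2 - 23088) = sqrt(-23088 + (-2 - 6*I*sqrt(6))**2)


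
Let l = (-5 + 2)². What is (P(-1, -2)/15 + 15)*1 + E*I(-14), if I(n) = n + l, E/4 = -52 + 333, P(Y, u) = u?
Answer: -84077/15 ≈ -5605.1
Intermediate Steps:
l = 9 (l = (-3)² = 9)
E = 1124 (E = 4*(-52 + 333) = 4*281 = 1124)
I(n) = 9 + n (I(n) = n + 9 = 9 + n)
(P(-1, -2)/15 + 15)*1 + E*I(-14) = (-2/15 + 15)*1 + 1124*(9 - 14) = (-2*1/15 + 15)*1 + 1124*(-5) = (-2/15 + 15)*1 - 5620 = (223/15)*1 - 5620 = 223/15 - 5620 = -84077/15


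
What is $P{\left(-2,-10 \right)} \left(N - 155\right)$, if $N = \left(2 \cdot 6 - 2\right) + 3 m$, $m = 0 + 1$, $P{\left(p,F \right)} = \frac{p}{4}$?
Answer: $71$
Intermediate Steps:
$P{\left(p,F \right)} = \frac{p}{4}$ ($P{\left(p,F \right)} = p \frac{1}{4} = \frac{p}{4}$)
$m = 1$
$N = 13$ ($N = \left(2 \cdot 6 - 2\right) + 3 \cdot 1 = \left(12 - 2\right) + 3 = 10 + 3 = 13$)
$P{\left(-2,-10 \right)} \left(N - 155\right) = \frac{1}{4} \left(-2\right) \left(13 - 155\right) = \left(- \frac{1}{2}\right) \left(-142\right) = 71$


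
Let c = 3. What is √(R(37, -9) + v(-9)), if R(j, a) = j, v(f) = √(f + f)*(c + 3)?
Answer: √(37 + 18*I*√2) ≈ 6.3997 + 1.9888*I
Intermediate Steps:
v(f) = 6*√2*√f (v(f) = √(f + f)*(3 + 3) = √(2*f)*6 = (√2*√f)*6 = 6*√2*√f)
√(R(37, -9) + v(-9)) = √(37 + 6*√2*√(-9)) = √(37 + 6*√2*(3*I)) = √(37 + 18*I*√2)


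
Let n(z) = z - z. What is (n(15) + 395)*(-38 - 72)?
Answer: -43450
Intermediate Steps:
n(z) = 0
(n(15) + 395)*(-38 - 72) = (0 + 395)*(-38 - 72) = 395*(-110) = -43450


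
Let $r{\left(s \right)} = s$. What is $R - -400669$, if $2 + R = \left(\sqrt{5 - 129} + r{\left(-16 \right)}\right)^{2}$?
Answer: $400799 - 64 i \sqrt{31} \approx 4.008 \cdot 10^{5} - 356.34 i$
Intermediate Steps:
$R = -2 + \left(-16 + 2 i \sqrt{31}\right)^{2}$ ($R = -2 + \left(\sqrt{5 - 129} - 16\right)^{2} = -2 + \left(\sqrt{-124} - 16\right)^{2} = -2 + \left(2 i \sqrt{31} - 16\right)^{2} = -2 + \left(-16 + 2 i \sqrt{31}\right)^{2} \approx 130.0 - 356.34 i$)
$R - -400669 = \left(130 - 64 i \sqrt{31}\right) - -400669 = \left(130 - 64 i \sqrt{31}\right) + 400669 = 400799 - 64 i \sqrt{31}$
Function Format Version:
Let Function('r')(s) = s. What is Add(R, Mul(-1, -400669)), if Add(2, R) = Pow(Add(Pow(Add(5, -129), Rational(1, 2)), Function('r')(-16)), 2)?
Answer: Add(400799, Mul(-64, I, Pow(31, Rational(1, 2)))) ≈ Add(4.0080e+5, Mul(-356.34, I))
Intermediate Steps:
R = Add(-2, Pow(Add(-16, Mul(2, I, Pow(31, Rational(1, 2)))), 2)) (R = Add(-2, Pow(Add(Pow(Add(5, -129), Rational(1, 2)), -16), 2)) = Add(-2, Pow(Add(Pow(-124, Rational(1, 2)), -16), 2)) = Add(-2, Pow(Add(Mul(2, I, Pow(31, Rational(1, 2))), -16), 2)) = Add(-2, Pow(Add(-16, Mul(2, I, Pow(31, Rational(1, 2)))), 2)) ≈ Add(130.00, Mul(-356.34, I)))
Add(R, Mul(-1, -400669)) = Add(Add(130, Mul(-64, I, Pow(31, Rational(1, 2)))), Mul(-1, -400669)) = Add(Add(130, Mul(-64, I, Pow(31, Rational(1, 2)))), 400669) = Add(400799, Mul(-64, I, Pow(31, Rational(1, 2))))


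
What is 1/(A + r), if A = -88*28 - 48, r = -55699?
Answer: -1/58211 ≈ -1.7179e-5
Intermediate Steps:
A = -2512 (A = -2464 - 48 = -2512)
1/(A + r) = 1/(-2512 - 55699) = 1/(-58211) = -1/58211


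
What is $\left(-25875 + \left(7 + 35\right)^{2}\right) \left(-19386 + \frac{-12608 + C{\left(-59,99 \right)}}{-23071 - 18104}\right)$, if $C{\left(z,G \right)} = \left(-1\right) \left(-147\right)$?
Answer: $\frac{712798037477}{1525} \approx 4.6741 \cdot 10^{8}$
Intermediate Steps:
$C{\left(z,G \right)} = 147$
$\left(-25875 + \left(7 + 35\right)^{2}\right) \left(-19386 + \frac{-12608 + C{\left(-59,99 \right)}}{-23071 - 18104}\right) = \left(-25875 + \left(7 + 35\right)^{2}\right) \left(-19386 + \frac{-12608 + 147}{-23071 - 18104}\right) = \left(-25875 + 42^{2}\right) \left(-19386 - \frac{12461}{-41175}\right) = \left(-25875 + 1764\right) \left(-19386 - - \frac{12461}{41175}\right) = - 24111 \left(-19386 + \frac{12461}{41175}\right) = \left(-24111\right) \left(- \frac{798206089}{41175}\right) = \frac{712798037477}{1525}$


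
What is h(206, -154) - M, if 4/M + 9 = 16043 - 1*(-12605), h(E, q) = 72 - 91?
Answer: -544145/28639 ≈ -19.000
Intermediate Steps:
h(E, q) = -19
M = 4/28639 (M = 4/(-9 + (16043 - 1*(-12605))) = 4/(-9 + (16043 + 12605)) = 4/(-9 + 28648) = 4/28639 ≈ 0.00013967)
h(206, -154) - M = -19 - 1*4/28639 = -19 - 4/28639 = -544145/28639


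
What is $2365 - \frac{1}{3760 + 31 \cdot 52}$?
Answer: $\frac{12704779}{5372} \approx 2365.0$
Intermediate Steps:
$2365 - \frac{1}{3760 + 31 \cdot 52} = 2365 - \frac{1}{3760 + 1612} = 2365 - \frac{1}{5372} = \frac{12704779}{5372}$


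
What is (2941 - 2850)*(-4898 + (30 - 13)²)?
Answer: -419419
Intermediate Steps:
(2941 - 2850)*(-4898 + (30 - 13)²) = 91*(-4898 + 17²) = 91*(-4898 + 289) = 91*(-4609) = -419419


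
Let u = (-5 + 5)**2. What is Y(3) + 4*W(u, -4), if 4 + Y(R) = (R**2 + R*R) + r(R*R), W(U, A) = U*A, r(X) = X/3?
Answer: 17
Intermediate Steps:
r(X) = X/3 (r(X) = X*(1/3) = X/3)
u = 0 (u = 0**2 = 0)
W(U, A) = A*U
Y(R) = -4 + 7*R**2/3 (Y(R) = -4 + ((R**2 + R*R) + (R*R)/3) = -4 + ((R**2 + R**2) + R**2/3) = -4 + (2*R**2 + R**2/3) = -4 + 7*R**2/3)
Y(3) + 4*W(u, -4) = (-4 + (7/3)*3**2) + 4*(-4*0) = (-4 + (7/3)*9) + 4*0 = (-4 + 21) + 0 = 17 + 0 = 17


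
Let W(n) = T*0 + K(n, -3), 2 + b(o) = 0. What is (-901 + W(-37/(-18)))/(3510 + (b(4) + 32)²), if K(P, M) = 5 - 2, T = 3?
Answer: -449/2205 ≈ -0.20363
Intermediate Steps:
b(o) = -2 (b(o) = -2 + 0 = -2)
K(P, M) = 3
W(n) = 3 (W(n) = 3*0 + 3 = 0 + 3 = 3)
(-901 + W(-37/(-18)))/(3510 + (b(4) + 32)²) = (-901 + 3)/(3510 + (-2 + 32)²) = -898/(3510 + 30²) = -898/(3510 + 900) = -898/4410 = -898*1/4410 = -449/2205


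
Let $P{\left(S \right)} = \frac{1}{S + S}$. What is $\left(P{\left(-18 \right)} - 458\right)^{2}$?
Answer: $\frac{271887121}{1296} \approx 2.0979 \cdot 10^{5}$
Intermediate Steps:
$P{\left(S \right)} = \frac{1}{2 S}$
$\left(P{\left(-18 \right)} - 458\right)^{2} = \left(\frac{1}{2 \left(-18\right)} - 458\right)^{2} = \left(\frac{1}{2} \left(- \frac{1}{18}\right) - 458\right)^{2} = \left(- \frac{1}{36} - 458\right)^{2} = \left(- \frac{16489}{36}\right)^{2} = \frac{271887121}{1296}$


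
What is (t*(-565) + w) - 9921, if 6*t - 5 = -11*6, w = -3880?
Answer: -48341/6 ≈ -8056.8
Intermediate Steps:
t = -61/6 (t = 5/6 + (-11*6)/6 = 5/6 + (1/6)*(-66) = 5/6 - 11 = -61/6 ≈ -10.167)
(t*(-565) + w) - 9921 = (-61/6*(-565) - 3880) - 9921 = (34465/6 - 3880) - 9921 = 11185/6 - 9921 = -48341/6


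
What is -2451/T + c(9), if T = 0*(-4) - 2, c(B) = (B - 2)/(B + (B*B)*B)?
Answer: 452213/369 ≈ 1225.5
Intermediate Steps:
c(B) = (-2 + B)/(B + B³) (c(B) = (-2 + B)/(B + B²*B) = (-2 + B)/(B + B³))
T = -2 (T = 0 - 2 = -2)
-2451/T + c(9) = -2451/(-2) + (-2 + 9)/(9 + 9³) = -2451*(-1)/2 + 7/(9 + 729) = -43*(-57/2) + 7/738 = 2451/2 + (1/738)*7 = 2451/2 + 7/738 = 452213/369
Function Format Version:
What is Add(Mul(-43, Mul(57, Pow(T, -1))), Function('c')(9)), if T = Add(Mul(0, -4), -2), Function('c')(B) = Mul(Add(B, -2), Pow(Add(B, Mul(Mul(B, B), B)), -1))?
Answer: Rational(452213, 369) ≈ 1225.5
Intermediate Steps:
Function('c')(B) = Mul(Pow(Add(B, Pow(B, 3)), -1), Add(-2, B)) (Function('c')(B) = Mul(Add(-2, B), Pow(Add(B, Mul(Pow(B, 2), B)), -1)) = Mul(Add(-2, B), Pow(Add(B, Pow(B, 3)), -1)) = Mul(Pow(Add(B, Pow(B, 3)), -1), Add(-2, B)))
T = -2 (T = Add(0, -2) = -2)
Add(Mul(-43, Mul(57, Pow(T, -1))), Function('c')(9)) = Add(Mul(-43, Mul(57, Pow(-2, -1))), Mul(Pow(Add(9, Pow(9, 3)), -1), Add(-2, 9))) = Add(Mul(-43, Mul(57, Rational(-1, 2))), Mul(Pow(Add(9, 729), -1), 7)) = Add(Mul(-43, Rational(-57, 2)), Mul(Pow(738, -1), 7)) = Add(Rational(2451, 2), Mul(Rational(1, 738), 7)) = Add(Rational(2451, 2), Rational(7, 738)) = Rational(452213, 369)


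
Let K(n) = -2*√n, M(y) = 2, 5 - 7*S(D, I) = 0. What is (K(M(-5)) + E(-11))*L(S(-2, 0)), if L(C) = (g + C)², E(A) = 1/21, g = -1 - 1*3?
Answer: 529/1029 - 1058*√2/49 ≈ -30.021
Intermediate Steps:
S(D, I) = 5/7 (S(D, I) = 5/7 - ⅐*0 = 5/7 + 0 = 5/7)
g = -4 (g = -1 - 3 = -4)
E(A) = 1/21
L(C) = (-4 + C)²
(K(M(-5)) + E(-11))*L(S(-2, 0)) = (-2*√2 + 1/21)*(-4 + 5/7)² = (1/21 - 2*√2)*(-23/7)² = (1/21 - 2*√2)*(529/49) = 529/1029 - 1058*√2/49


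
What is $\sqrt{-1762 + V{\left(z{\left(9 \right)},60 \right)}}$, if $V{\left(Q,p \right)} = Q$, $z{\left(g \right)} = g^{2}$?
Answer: $41 i \approx 41.0 i$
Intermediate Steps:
$\sqrt{-1762 + V{\left(z{\left(9 \right)},60 \right)}} = \sqrt{-1762 + 9^{2}} = \sqrt{-1762 + 81} = \sqrt{-1681} = 41 i$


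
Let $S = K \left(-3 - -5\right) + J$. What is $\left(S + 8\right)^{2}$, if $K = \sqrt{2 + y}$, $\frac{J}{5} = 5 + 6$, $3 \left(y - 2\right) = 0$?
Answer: $4489$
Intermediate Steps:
$y = 2$ ($y = 2 + \frac{1}{3} \cdot 0 = 2 + 0 = 2$)
$J = 55$ ($J = 5 \left(5 + 6\right) = 5 \cdot 11 = 55$)
$K = 2$ ($K = \sqrt{2 + 2} = \sqrt{4} = 2$)
$S = 59$ ($S = 2 \left(-3 - -5\right) + 55 = 2 \left(-3 + 5\right) + 55 = 2 \cdot 2 + 55 = 4 + 55 = 59$)
$\left(S + 8\right)^{2} = \left(59 + 8\right)^{2} = 67^{2} = 4489$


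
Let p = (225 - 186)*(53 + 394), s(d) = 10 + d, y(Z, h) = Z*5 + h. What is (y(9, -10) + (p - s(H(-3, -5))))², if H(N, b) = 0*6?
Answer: 304781764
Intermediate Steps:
y(Z, h) = h + 5*Z (y(Z, h) = 5*Z + h = h + 5*Z)
H(N, b) = 0
p = 17433 (p = 39*447 = 17433)
(y(9, -10) + (p - s(H(-3, -5))))² = ((-10 + 5*9) + (17433 - (10 + 0)))² = ((-10 + 45) + (17433 - 1*10))² = (35 + (17433 - 10))² = (35 + 17423)² = 17458² = 304781764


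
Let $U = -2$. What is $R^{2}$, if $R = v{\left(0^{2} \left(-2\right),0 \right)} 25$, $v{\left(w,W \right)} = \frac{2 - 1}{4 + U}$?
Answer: $\frac{625}{4} \approx 156.25$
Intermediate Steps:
$v{\left(w,W \right)} = \frac{1}{2}$ ($v{\left(w,W \right)} = \frac{2 - 1}{4 - 2} = 1 \cdot \frac{1}{2} = \frac{1}{2}$)
$R = \frac{25}{2}$ ($R = \frac{1}{2} \cdot 25 = \frac{25}{2} \approx 12.5$)
$R^{2} = \left(\frac{25}{2}\right)^{2} = \frac{625}{4}$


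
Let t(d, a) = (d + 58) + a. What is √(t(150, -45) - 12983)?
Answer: 2*I*√3205 ≈ 113.23*I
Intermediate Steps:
t(d, a) = 58 + a + d (t(d, a) = (58 + d) + a = 58 + a + d)
√(t(150, -45) - 12983) = √((58 - 45 + 150) - 12983) = √(163 - 12983) = √(-12820) = 2*I*√3205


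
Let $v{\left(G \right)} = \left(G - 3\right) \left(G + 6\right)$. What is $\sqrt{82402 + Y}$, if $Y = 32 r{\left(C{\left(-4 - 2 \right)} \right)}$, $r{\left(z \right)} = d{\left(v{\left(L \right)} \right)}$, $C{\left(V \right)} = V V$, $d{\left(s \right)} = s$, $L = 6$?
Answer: $\sqrt{83554} \approx 289.06$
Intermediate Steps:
$v{\left(G \right)} = \left(-3 + G\right) \left(6 + G\right)$
$C{\left(V \right)} = V^{2}$
$r{\left(z \right)} = 36$ ($r{\left(z \right)} = -18 + 6^{2} + 3 \cdot 6 = -18 + 36 + 18 = 36$)
$Y = 1152$ ($Y = 32 \cdot 36 = 1152$)
$\sqrt{82402 + Y} = \sqrt{82402 + 1152} = \sqrt{83554}$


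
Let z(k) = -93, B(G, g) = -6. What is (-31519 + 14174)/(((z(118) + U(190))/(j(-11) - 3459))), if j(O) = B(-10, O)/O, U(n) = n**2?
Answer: 659855835/396077 ≈ 1666.0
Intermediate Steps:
j(O) = -6/O
(-31519 + 14174)/(((z(118) + U(190))/(j(-11) - 3459))) = (-31519 + 14174)/(((-93 + 190**2)/(-6/(-11) - 3459))) = -17345*(-6*(-1/11) - 3459)/(-93 + 36100) = -17345/(36007/(6/11 - 3459)) = -17345/(36007/(-38043/11)) = -17345/(36007*(-11/38043)) = -17345/(-396077/38043) = -17345*(-38043/396077) = 659855835/396077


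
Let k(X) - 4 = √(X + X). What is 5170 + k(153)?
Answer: 5174 + 3*√34 ≈ 5191.5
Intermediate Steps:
k(X) = 4 + √2*√X (k(X) = 4 + √(X + X) = 4 + √(2*X) = 4 + √2*√X)
5170 + k(153) = 5170 + (4 + √2*√153) = 5170 + (4 + √2*(3*√17)) = 5170 + (4 + 3*√34) = 5174 + 3*√34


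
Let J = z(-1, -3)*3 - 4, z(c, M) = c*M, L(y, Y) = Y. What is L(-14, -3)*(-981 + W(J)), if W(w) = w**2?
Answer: 2868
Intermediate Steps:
z(c, M) = M*c
J = 5 (J = -3*(-1)*3 - 4 = 3*3 - 4 = 9 - 4 = 5)
L(-14, -3)*(-981 + W(J)) = -3*(-981 + 5**2) = -3*(-981 + 25) = -3*(-956) = 2868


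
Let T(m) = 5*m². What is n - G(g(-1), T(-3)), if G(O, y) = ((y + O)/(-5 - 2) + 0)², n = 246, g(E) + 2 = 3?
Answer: 9938/49 ≈ 202.82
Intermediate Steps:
g(E) = 1 (g(E) = -2 + 3 = 1)
G(O, y) = (-O/7 - y/7)² (G(O, y) = ((O + y)/(-7) + 0)² = ((O + y)*(-⅐) + 0)² = ((-O/7 - y/7) + 0)² = (-O/7 - y/7)²)
n - G(g(-1), T(-3)) = 246 - (1 + 5*(-3)²)²/49 = 246 - (1 + 5*9)²/49 = 246 - (1 + 45)²/49 = 246 - 46²/49 = 246 - 2116/49 = 9938/49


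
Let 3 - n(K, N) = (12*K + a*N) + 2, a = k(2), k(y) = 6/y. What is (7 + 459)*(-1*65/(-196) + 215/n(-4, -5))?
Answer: 2696975/1568 ≈ 1720.0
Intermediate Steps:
a = 3 (a = 6/2 = 6*(½) = 3)
n(K, N) = 1 - 12*K - 3*N (n(K, N) = 3 - ((12*K + 3*N) + 2) = 3 - ((3*N + 12*K) + 2) = 3 - (2 + 3*N + 12*K) = 3 + (-2 - 12*K - 3*N) = 1 - 12*K - 3*N)
(7 + 459)*(-1*65/(-196) + 215/n(-4, -5)) = (7 + 459)*(-1*65/(-196) + 215/(1 - 12*(-4) - 3*(-5))) = 466*(-65*(-1/196) + 215/(1 + 48 + 15)) = 466*(65/196 + 215/64) = 466*(11575/3136) = 2696975/1568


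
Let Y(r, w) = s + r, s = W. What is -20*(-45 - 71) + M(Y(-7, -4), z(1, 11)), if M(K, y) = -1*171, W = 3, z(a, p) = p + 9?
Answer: 2149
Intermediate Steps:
z(a, p) = 9 + p
s = 3
Y(r, w) = 3 + r
M(K, y) = -171
-20*(-45 - 71) + M(Y(-7, -4), z(1, 11)) = -20*(-45 - 71) - 171 = -20*(-116) - 171 = 2320 - 171 = 2149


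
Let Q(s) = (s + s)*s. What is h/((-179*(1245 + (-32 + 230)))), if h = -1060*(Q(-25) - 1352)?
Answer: -36040/86099 ≈ -0.41859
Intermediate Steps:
Q(s) = 2*s² (Q(s) = (2*s)*s = 2*s²)
h = 108120 (h = -1060*(2*(-25)² - 1352) = -1060*(2*625 - 1352) = -1060*(1250 - 1352) = -1060*(-102) = 108120)
h/((-179*(1245 + (-32 + 230)))) = 108120/((-179*(1245 + (-32 + 230)))) = 108120/((-179*(1245 + 198))) = 108120/((-179*1443)) = 108120/(-258297) = 108120*(-1/258297) = -36040/86099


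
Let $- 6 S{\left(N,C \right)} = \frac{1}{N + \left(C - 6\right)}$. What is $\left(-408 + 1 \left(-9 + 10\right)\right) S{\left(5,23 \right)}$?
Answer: $\frac{37}{12} \approx 3.0833$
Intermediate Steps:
$S{\left(N,C \right)} = - \frac{1}{6 \left(-6 + C + N\right)}$ ($S{\left(N,C \right)} = - \frac{1}{6 \left(N + \left(C - 6\right)\right)} = - \frac{1}{6 \left(N + \left(-6 + C\right)\right)} = - \frac{1}{6 \left(-6 + C + N\right)}$)
$\left(-408 + 1 \left(-9 + 10\right)\right) S{\left(5,23 \right)} = \left(-408 + 1 \left(-9 + 10\right)\right) \left(- \frac{1}{-36 + 6 \cdot 23 + 6 \cdot 5}\right) = \left(-408 + 1 \cdot 1\right) \left(- \frac{1}{-36 + 138 + 30}\right) = \left(-408 + 1\right) \left(- \frac{1}{132}\right) = - 407 \left(\left(-1\right) \frac{1}{132}\right) = \left(-407\right) \left(- \frac{1}{132}\right) = \frac{37}{12}$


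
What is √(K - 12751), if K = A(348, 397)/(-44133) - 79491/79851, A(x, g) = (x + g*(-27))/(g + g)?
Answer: I*√1232598813798464795113141546/310900773478 ≈ 112.92*I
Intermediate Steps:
A(x, g) = (x - 27*g)/(2*g) (A(x, g) = (x - 27*g)/((2*g)) = (x - 27*g)*(1/(2*g)) = (x - 27*g)/(2*g))
K = -309407094429/310900773478 (K = ((½)*(348 - 27*397)/397)/(-44133) - 79491/79851 = ((½)*(1/397)*(348 - 10719))*(-1/44133) - 79491*1/79851 = ((½)*(1/397)*(-10371))*(-1/44133) - 26497/26617 = -10371/794*(-1/44133) - 26497/26617 = 3457/11680534 - 26497/26617 = -309407094429/310900773478 ≈ -0.99520)
√(K - 12751) = √(-309407094429/310900773478 - 12751) = √(-3964605169712407/310900773478) = I*√1232598813798464795113141546/310900773478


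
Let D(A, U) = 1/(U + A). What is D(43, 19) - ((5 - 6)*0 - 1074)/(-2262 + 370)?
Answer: -8087/14663 ≈ -0.55152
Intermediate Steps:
D(A, U) = 1/(A + U)
D(43, 19) - ((5 - 6)*0 - 1074)/(-2262 + 370) = 1/(43 + 19) - ((5 - 6)*0 - 1074)/(-2262 + 370) = 1/62 - (-1*0 - 1074)/(-1892) = 1/62 - (0 - 1074)*(-1)/1892 = 1/62 - (-1074)*(-1)/1892 = 1/62 - 1*537/946 = 1/62 - 537/946 = -8087/14663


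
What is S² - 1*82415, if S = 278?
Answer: -5131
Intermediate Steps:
S² - 1*82415 = 278² - 1*82415 = 77284 - 82415 = -5131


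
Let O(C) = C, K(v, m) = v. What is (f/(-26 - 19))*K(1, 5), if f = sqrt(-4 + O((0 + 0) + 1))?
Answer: -I*sqrt(3)/45 ≈ -0.03849*I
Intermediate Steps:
f = I*sqrt(3) (f = sqrt(-4 + ((0 + 0) + 1)) = sqrt(-4 + (0 + 1)) = sqrt(-4 + 1) = sqrt(-3) = I*sqrt(3) ≈ 1.732*I)
(f/(-26 - 19))*K(1, 5) = ((I*sqrt(3))/(-26 - 19))*1 = ((I*sqrt(3))/(-45))*1 = -I*sqrt(3)/45*1 = -I*sqrt(3)/45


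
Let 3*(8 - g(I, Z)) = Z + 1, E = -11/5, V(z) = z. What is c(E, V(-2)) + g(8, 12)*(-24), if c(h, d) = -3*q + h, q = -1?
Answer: -436/5 ≈ -87.200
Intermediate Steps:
E = -11/5 (E = -11*⅕ = -11/5 ≈ -2.2000)
c(h, d) = 3 + h (c(h, d) = -3*(-1) + h = 3 + h)
g(I, Z) = 23/3 - Z/3 (g(I, Z) = 8 - (Z + 1)/3 = 8 - (1 + Z)/3 = 8 + (-⅓ - Z/3) = 23/3 - Z/3)
c(E, V(-2)) + g(8, 12)*(-24) = (3 - 11/5) + (23/3 - ⅓*12)*(-24) = ⅘ + (23/3 - 4)*(-24) = ⅘ + (11/3)*(-24) = ⅘ - 88 = -436/5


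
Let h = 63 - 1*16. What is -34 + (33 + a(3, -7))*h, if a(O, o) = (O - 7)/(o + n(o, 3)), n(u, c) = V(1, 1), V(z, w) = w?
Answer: 4645/3 ≈ 1548.3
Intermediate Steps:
n(u, c) = 1
a(O, o) = (-7 + O)/(1 + o) (a(O, o) = (O - 7)/(o + 1) = (-7 + O)/(1 + o))
h = 47 (h = 63 - 16 = 47)
-34 + (33 + a(3, -7))*h = -34 + (33 + (-7 + 3)/(1 - 7))*47 = -34 + (33 - 4/(-6))*47 = -34 + (33 - 1/6*(-4))*47 = -34 + (33 + 2/3)*47 = -34 + (101/3)*47 = -34 + 4747/3 = 4645/3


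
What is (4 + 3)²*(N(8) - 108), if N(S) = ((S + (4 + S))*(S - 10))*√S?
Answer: -5292 - 3920*√2 ≈ -10836.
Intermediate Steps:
N(S) = √S*(-10 + S)*(4 + 2*S) (N(S) = ((4 + 2*S)*(-10 + S))*√S = ((-10 + S)*(4 + 2*S))*√S = √S*(-10 + S)*(4 + 2*S))
(4 + 3)²*(N(8) - 108) = (4 + 3)²*(2*√8*(-20 + 8² - 8*8) - 108) = 7²*(2*(2*√2)*(-20 + 64 - 64) - 108) = 49*(2*(2*√2)*(-20) - 108) = 49*(-80*√2 - 108) = 49*(-108 - 80*√2) = -5292 - 3920*√2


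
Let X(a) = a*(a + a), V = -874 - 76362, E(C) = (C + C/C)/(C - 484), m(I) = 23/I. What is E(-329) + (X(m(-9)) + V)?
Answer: -1695111862/21951 ≈ -77223.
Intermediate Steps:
E(C) = (1 + C)/(-484 + C) (E(C) = (C + 1)/(-484 + C) = (1 + C)/(-484 + C))
V = -77236
X(a) = 2*a² (X(a) = a*(2*a) = 2*a²)
E(-329) + (X(m(-9)) + V) = (1 - 329)/(-484 - 329) + (2*(23/(-9))² - 77236) = -328/(-813) + (2*(23*(-⅑))² - 77236) = -1/813*(-328) + (2*(-23/9)² - 77236) = 328/813 + (2*(529/81) - 77236) = 328/813 + (1058/81 - 77236) = 328/813 - 6255058/81 = -1695111862/21951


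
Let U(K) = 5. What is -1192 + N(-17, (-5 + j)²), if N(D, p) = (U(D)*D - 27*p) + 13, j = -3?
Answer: -2992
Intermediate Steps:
N(D, p) = 13 - 27*p + 5*D (N(D, p) = (5*D - 27*p) + 13 = (-27*p + 5*D) + 13 = 13 - 27*p + 5*D)
-1192 + N(-17, (-5 + j)²) = -1192 + (13 - 27*(-5 - 3)² + 5*(-17)) = -1192 + (13 - 27*(-8)² - 85) = -1192 + (13 - 27*64 - 85) = -1192 + (13 - 1728 - 85) = -1192 - 1800 = -2992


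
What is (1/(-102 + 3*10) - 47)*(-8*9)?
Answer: 3385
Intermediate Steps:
(1/(-102 + 3*10) - 47)*(-8*9) = (1/(-102 + 30) - 47)*(-72) = (1/(-72) - 47)*(-72) = (-1/72 - 47)*(-72) = -3385/72*(-72) = 3385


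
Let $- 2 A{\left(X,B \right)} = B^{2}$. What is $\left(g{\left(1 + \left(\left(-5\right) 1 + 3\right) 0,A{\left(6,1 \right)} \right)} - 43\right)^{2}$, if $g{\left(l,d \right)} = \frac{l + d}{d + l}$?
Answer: $1764$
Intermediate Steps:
$A{\left(X,B \right)} = - \frac{B^{2}}{2}$
$g{\left(l,d \right)} = 1$ ($g{\left(l,d \right)} = \frac{d + l}{d + l} = 1$)
$\left(g{\left(1 + \left(\left(-5\right) 1 + 3\right) 0,A{\left(6,1 \right)} \right)} - 43\right)^{2} = \left(1 - 43\right)^{2} = \left(-42\right)^{2} = 1764$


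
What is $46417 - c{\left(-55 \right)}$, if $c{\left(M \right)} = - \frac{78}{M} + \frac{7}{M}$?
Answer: $\frac{2552864}{55} \approx 46416.0$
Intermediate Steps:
$c{\left(M \right)} = - \frac{71}{M}$
$46417 - c{\left(-55 \right)} = 46417 - - \frac{71}{-55} = 46417 - \left(-71\right) \left(- \frac{1}{55}\right) = 46417 - \frac{71}{55} = \frac{2552864}{55}$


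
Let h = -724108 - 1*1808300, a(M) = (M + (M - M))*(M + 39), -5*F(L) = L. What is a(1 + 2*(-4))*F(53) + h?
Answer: -12650168/5 ≈ -2.5300e+6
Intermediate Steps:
F(L) = -L/5
a(M) = M*(39 + M) (a(M) = (M + 0)*(39 + M) = M*(39 + M))
h = -2532408 (h = -724108 - 1808300 = -2532408)
a(1 + 2*(-4))*F(53) + h = ((1 + 2*(-4))*(39 + (1 + 2*(-4))))*(-⅕*53) - 2532408 = ((1 - 8)*(39 + (1 - 8)))*(-53/5) - 2532408 = -7*(39 - 7)*(-53/5) - 2532408 = -7*32*(-53/5) - 2532408 = -224*(-53/5) - 2532408 = 11872/5 - 2532408 = -12650168/5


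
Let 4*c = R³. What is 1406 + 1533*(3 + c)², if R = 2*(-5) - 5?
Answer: 17337898373/16 ≈ 1.0836e+9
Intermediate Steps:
R = -15 (R = -10 - 5 = -15)
c = -3375/4 (c = (¼)*(-15)³ = (¼)*(-3375) = -3375/4 ≈ -843.75)
1406 + 1533*(3 + c)² = 1406 + 1533*(3 - 3375/4)² = 1406 + 1533*(-3363/4)² = 1406 + 1533*(11309769/16) = 1406 + 17337875877/16 = 17337898373/16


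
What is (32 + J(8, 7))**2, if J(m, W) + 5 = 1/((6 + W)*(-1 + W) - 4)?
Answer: 3996001/5476 ≈ 729.73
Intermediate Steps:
J(m, W) = -5 + 1/(-4 + (-1 + W)*(6 + W)) (J(m, W) = -5 + 1/((6 + W)*(-1 + W) - 4) = -5 + 1/((-1 + W)*(6 + W) - 4) = -5 + 1/(-4 + (-1 + W)*(6 + W)))
(32 + J(8, 7))**2 = (32 + (51 - 25*7 - 5*7**2)/(-10 + 7**2 + 5*7))**2 = (32 + (51 - 175 - 5*49)/(-10 + 49 + 35))**2 = (32 + (51 - 175 - 245)/74)**2 = (32 + (1/74)*(-369))**2 = (32 - 369/74)**2 = (1999/74)**2 = 3996001/5476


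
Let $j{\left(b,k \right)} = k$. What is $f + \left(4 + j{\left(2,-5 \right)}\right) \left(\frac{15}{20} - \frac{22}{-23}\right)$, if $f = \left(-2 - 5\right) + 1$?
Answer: $- \frac{709}{92} \approx -7.7065$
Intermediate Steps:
$f = -6$ ($f = \left(-2 - 5\right) + 1 = -7 + 1 = -6$)
$f + \left(4 + j{\left(2,-5 \right)}\right) \left(\frac{15}{20} - \frac{22}{-23}\right) = -6 + \left(4 - 5\right) \left(\frac{15}{20} - \frac{22}{-23}\right) = -6 - \left(15 \cdot \frac{1}{20} - - \frac{22}{23}\right) = -6 - \left(\frac{3}{4} + \frac{22}{23}\right) = -6 - \frac{157}{92} = - \frac{709}{92}$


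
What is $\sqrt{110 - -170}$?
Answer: $2 \sqrt{70} \approx 16.733$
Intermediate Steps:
$\sqrt{110 - -170} = \sqrt{110 + 170} = \sqrt{280} = 2 \sqrt{70}$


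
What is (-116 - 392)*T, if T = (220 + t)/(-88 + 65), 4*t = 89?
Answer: 123063/23 ≈ 5350.6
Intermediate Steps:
t = 89/4 (t = (1/4)*89 = 89/4 ≈ 22.250)
T = -969/92 (T = (220 + 89/4)/(-88 + 65) = (969/4)/(-23) = (969/4)*(-1/23) = -969/92 ≈ -10.533)
(-116 - 392)*T = (-116 - 392)*(-969/92) = -508*(-969/92) = 123063/23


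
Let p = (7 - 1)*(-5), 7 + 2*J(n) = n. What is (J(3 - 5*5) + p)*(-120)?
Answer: 5340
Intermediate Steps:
J(n) = -7/2 + n/2
p = -30 (p = 6*(-5) = -30)
(J(3 - 5*5) + p)*(-120) = ((-7/2 + (3 - 5*5)/2) - 30)*(-120) = ((-7/2 + (3 - 25)/2) - 30)*(-120) = ((-7/2 + (1/2)*(-22)) - 30)*(-120) = ((-7/2 - 11) - 30)*(-120) = (-29/2 - 30)*(-120) = -89/2*(-120) = 5340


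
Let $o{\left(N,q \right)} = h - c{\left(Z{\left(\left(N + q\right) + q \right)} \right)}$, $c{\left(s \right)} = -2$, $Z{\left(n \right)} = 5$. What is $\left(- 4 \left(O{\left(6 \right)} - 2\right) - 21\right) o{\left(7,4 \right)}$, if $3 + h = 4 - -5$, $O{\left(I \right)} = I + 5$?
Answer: $-456$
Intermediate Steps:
$O{\left(I \right)} = 5 + I$
$h = 6$ ($h = -3 + \left(4 - -5\right) = -3 + \left(4 + 5\right) = -3 + 9 = 6$)
$o{\left(N,q \right)} = 8$ ($o{\left(N,q \right)} = 6 - -2 = 6 + 2 = 8$)
$\left(- 4 \left(O{\left(6 \right)} - 2\right) - 21\right) o{\left(7,4 \right)} = \left(- 4 \left(\left(5 + 6\right) - 2\right) - 21\right) 8 = \left(- 4 \left(11 - 2\right) - 21\right) 8 = \left(\left(-4\right) 9 - 21\right) 8 = \left(-36 - 21\right) 8 = \left(-57\right) 8 = -456$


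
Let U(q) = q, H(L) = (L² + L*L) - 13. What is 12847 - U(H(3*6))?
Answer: 12212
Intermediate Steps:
H(L) = -13 + 2*L² (H(L) = (L² + L²) - 13 = 2*L² - 13 = -13 + 2*L²)
12847 - U(H(3*6)) = 12847 - (-13 + 2*(3*6)²) = 12847 - (-13 + 2*18²) = 12847 - (-13 + 2*324) = 12847 - (-13 + 648) = 12847 - 1*635 = 12847 - 635 = 12212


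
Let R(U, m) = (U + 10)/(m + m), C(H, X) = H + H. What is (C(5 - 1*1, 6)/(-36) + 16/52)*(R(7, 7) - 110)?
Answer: -7615/819 ≈ -9.2979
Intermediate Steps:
C(H, X) = 2*H
R(U, m) = (10 + U)/(2*m) (R(U, m) = (10 + U)/((2*m)) = (10 + U)*(1/(2*m)) = (10 + U)/(2*m))
(C(5 - 1*1, 6)/(-36) + 16/52)*(R(7, 7) - 110) = ((2*(5 - 1*1))/(-36) + 16/52)*((1/2)*(10 + 7)/7 - 110) = ((2*(5 - 1))*(-1/36) + 16*(1/52))*((1/2)*(1/7)*17 - 110) = ((2*4)*(-1/36) + 4/13)*(17/14 - 110) = (8*(-1/36) + 4/13)*(-1523/14) = (-2/9 + 4/13)*(-1523/14) = (10/117)*(-1523/14) = -7615/819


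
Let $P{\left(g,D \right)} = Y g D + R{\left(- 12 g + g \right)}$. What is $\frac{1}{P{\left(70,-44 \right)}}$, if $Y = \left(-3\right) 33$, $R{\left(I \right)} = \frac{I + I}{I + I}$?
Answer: $\frac{1}{304921} \approx 3.2795 \cdot 10^{-6}$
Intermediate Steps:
$R{\left(I \right)} = 1$ ($R{\left(I \right)} = \frac{2 I}{2 I} = 2 I \frac{1}{2 I} = 1$)
$Y = -99$
$P{\left(g,D \right)} = 1 - 99 D g$ ($P{\left(g,D \right)} = - 99 g D + 1 = - 99 D g + 1 = 1 - 99 D g$)
$\frac{1}{P{\left(70,-44 \right)}} = \frac{1}{1 - \left(-4356\right) 70} = \frac{1}{1 + 304920} = \frac{1}{304921}$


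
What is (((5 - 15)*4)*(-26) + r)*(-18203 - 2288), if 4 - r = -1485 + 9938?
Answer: 151817819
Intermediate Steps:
r = -8449 (r = 4 - (-1485 + 9938) = 4 - 1*8453 = 4 - 8453 = -8449)
(((5 - 15)*4)*(-26) + r)*(-18203 - 2288) = (((5 - 15)*4)*(-26) - 8449)*(-18203 - 2288) = (-10*4*(-26) - 8449)*(-20491) = (-40*(-26) - 8449)*(-20491) = (1040 - 8449)*(-20491) = -7409*(-20491) = 151817819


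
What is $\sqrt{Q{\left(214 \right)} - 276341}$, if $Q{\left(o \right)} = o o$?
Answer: $7 i \sqrt{4705} \approx 480.15 i$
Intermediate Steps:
$Q{\left(o \right)} = o^{2}$
$\sqrt{Q{\left(214 \right)} - 276341} = \sqrt{214^{2} - 276341} = \sqrt{45796 - 276341} = \sqrt{-230545} = 7 i \sqrt{4705}$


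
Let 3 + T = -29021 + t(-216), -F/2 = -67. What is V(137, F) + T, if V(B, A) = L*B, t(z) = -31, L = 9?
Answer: -27822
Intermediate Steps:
F = 134 (F = -2*(-67) = 134)
T = -29055 (T = -3 + (-29021 - 31) = -3 - 29052 = -29055)
V(B, A) = 9*B
V(137, F) + T = 9*137 - 29055 = 1233 - 29055 = -27822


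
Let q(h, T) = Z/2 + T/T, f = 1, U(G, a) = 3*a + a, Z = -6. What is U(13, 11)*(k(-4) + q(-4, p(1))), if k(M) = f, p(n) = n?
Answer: -44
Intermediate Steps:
U(G, a) = 4*a
k(M) = 1
q(h, T) = -2 (q(h, T) = -6/2 + T/T = -6*½ + 1 = -3 + 1 = -2)
U(13, 11)*(k(-4) + q(-4, p(1))) = (4*11)*(1 - 2) = 44*(-1) = -44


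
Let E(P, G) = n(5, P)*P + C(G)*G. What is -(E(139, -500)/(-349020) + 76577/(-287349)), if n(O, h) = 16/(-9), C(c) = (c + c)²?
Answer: -107735883076943/75217910985 ≈ -1432.3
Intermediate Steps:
C(c) = 4*c² (C(c) = (2*c)² = 4*c²)
n(O, h) = -16/9 (n(O, h) = 16*(-⅑) = -16/9)
E(P, G) = 4*G³ - 16*P/9 (E(P, G) = -16*P/9 + (4*G²)*G = -16*P/9 + 4*G³ = 4*G³ - 16*P/9)
-(E(139, -500)/(-349020) + 76577/(-287349)) = -((4*(-500)³ - 16/9*139)/(-349020) + 76577/(-287349)) = -((4*(-125000000) - 2224/9)*(-1/349020) + 76577*(-1/287349)) = -((-500000000 - 2224/9)*(-1/349020) - 76577/287349) = -(-4500002224/9*(-1/349020) - 76577/287349) = -(1125000556/785295 - 76577/287349) = -1*107735883076943/75217910985 = -107735883076943/75217910985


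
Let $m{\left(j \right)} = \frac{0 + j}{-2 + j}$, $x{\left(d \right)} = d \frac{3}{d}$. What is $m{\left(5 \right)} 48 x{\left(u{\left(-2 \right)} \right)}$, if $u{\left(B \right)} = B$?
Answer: $240$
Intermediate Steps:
$x{\left(d \right)} = 3$
$m{\left(j \right)} = \frac{j}{-2 + j}$
$m{\left(5 \right)} 48 x{\left(u{\left(-2 \right)} \right)} = \frac{5}{-2 + 5} \cdot 48 \cdot 3 = \frac{5}{3} \cdot 48 \cdot 3 = 80 \cdot 3 = 240$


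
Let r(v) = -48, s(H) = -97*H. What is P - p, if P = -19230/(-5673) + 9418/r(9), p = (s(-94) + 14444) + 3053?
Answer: -1216646039/45384 ≈ -26808.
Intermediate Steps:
p = 26615 (p = (-97*(-94) + 14444) + 3053 = (9118 + 14444) + 3053 = 23562 + 3053 = 26615)
P = -8750879/45384 (P = -19230/(-5673) + 9418/(-48) = -19230*(-1/5673) + 9418*(-1/48) = 6410/1891 - 4709/24 = -8750879/45384 ≈ -192.82)
P - p = -8750879/45384 - 1*26615 = -8750879/45384 - 26615 = -1216646039/45384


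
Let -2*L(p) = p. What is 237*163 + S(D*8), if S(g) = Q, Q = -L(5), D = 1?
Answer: 77267/2 ≈ 38634.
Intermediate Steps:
L(p) = -p/2
Q = 5/2 (Q = -(-1)*5/2 = -1*(-5/2) = 5/2 ≈ 2.5000)
S(g) = 5/2
237*163 + S(D*8) = 237*163 + 5/2 = 38631 + 5/2 = 77267/2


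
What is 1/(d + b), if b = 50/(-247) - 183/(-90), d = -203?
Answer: -7410/1490663 ≈ -0.0049709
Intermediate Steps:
b = 13567/7410 (b = 50*(-1/247) - 183*(-1/90) = -50/247 + 61/30 = 13567/7410 ≈ 1.8309)
1/(d + b) = 1/(-203 + 13567/7410) = 1/(-1490663/7410) = -7410/1490663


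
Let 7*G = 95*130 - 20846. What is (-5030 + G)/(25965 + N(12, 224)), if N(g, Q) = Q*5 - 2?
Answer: -43706/189581 ≈ -0.23054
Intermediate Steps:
G = -8496/7 (G = (95*130 - 20846)/7 = (12350 - 20846)/7 = (⅐)*(-8496) = -8496/7 ≈ -1213.7)
N(g, Q) = -2 + 5*Q (N(g, Q) = 5*Q - 2 = -2 + 5*Q)
(-5030 + G)/(25965 + N(12, 224)) = (-5030 - 8496/7)/(25965 + (-2 + 5*224)) = -43706/(7*(25965 + (-2 + 1120))) = -43706/(7*(25965 + 1118)) = -43706/7/27083 = -43706/7*1/27083 = -43706/189581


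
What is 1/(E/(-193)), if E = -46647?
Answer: 193/46647 ≈ 0.0041375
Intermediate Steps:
1/(E/(-193)) = 1/(-46647/(-193)) = 1/(-46647*(-1/193)) = 1/(46647/193) = 193/46647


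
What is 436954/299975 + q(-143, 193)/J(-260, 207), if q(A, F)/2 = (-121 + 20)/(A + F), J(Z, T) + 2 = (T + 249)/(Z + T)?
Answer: 61959759/33717190 ≈ 1.8376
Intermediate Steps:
J(Z, T) = -2 + (249 + T)/(T + Z) (J(Z, T) = -2 + (T + 249)/(Z + T) = -2 + (249 + T)/(T + Z))
q(A, F) = -202/(A + F) (q(A, F) = 2*((-121 + 20)/(A + F)) = 2*(-101/(A + F)) = -202/(A + F))
436954/299975 + q(-143, 193)/J(-260, 207) = 436954/299975 + (-202/(-143 + 193))/(((249 - 1*207 - 2*(-260))/(207 - 260))) = 436954*(1/299975) + (-202/50)/(((249 - 207 + 520)/(-53))) = 436954/299975 + (-202*1/50)/((-1/53*562)) = 436954/299975 - 101/(25*(-562/53)) = 436954/299975 - 101/25*(-53/562) = 436954/299975 + 5353/14050 = 61959759/33717190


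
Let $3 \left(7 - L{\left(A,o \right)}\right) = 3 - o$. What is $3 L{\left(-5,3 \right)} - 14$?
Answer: $7$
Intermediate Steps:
$L{\left(A,o \right)} = 6 + \frac{o}{3}$ ($L{\left(A,o \right)} = 7 - \frac{3 - o}{3} = 7 + \left(-1 + \frac{o}{3}\right) = 6 + \frac{o}{3}$)
$3 L{\left(-5,3 \right)} - 14 = 3 \left(6 + \frac{1}{3} \cdot 3\right) - 14 = 3 \left(6 + 1\right) - 14 = 3 \cdot 7 - 14 = 21 - 14 = 7$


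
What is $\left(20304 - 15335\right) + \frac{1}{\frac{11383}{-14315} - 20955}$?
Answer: $\frac{1490611577237}{299982208} \approx 4969.0$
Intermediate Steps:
$\left(20304 - 15335\right) + \frac{1}{\frac{11383}{-14315} - 20955} = 4969 + \frac{1}{11383 \left(- \frac{1}{14315}\right) - 20955} = 4969 + \frac{1}{- \frac{11383}{14315} - 20955} = 4969 + \frac{1}{- \frac{299982208}{14315}} = 4969 - \frac{14315}{299982208} = \frac{1490611577237}{299982208}$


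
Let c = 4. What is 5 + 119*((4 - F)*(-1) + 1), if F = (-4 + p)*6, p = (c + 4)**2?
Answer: 42488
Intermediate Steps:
p = 64 (p = (4 + 4)**2 = 8**2 = 64)
F = 360 (F = (-4 + 64)*6 = 60*6 = 360)
5 + 119*((4 - F)*(-1) + 1) = 5 + 119*((4 - 1*360)*(-1) + 1) = 5 + 119*((4 - 360)*(-1) + 1) = 5 + 119*(-356*(-1) + 1) = 5 + 119*(356 + 1) = 5 + 119*357 = 5 + 42483 = 42488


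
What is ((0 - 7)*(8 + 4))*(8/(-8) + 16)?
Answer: -1260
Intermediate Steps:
((0 - 7)*(8 + 4))*(8/(-8) + 16) = (-7*12)*(8*(-⅛) + 16) = -84*(-1 + 16) = -84*15 = -1260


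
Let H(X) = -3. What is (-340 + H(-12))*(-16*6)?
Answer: 32928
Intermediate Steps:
(-340 + H(-12))*(-16*6) = (-340 - 3)*(-16*6) = -343*(-96) = 32928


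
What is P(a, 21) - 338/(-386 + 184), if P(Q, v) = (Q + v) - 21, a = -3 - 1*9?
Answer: -1043/101 ≈ -10.327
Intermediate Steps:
a = -12 (a = -3 - 9 = -12)
P(Q, v) = -21 + Q + v
P(a, 21) - 338/(-386 + 184) = (-21 - 12 + 21) - 338/(-386 + 184) = -12 - 338/(-202) = -12 - 1/202*(-338) = -12 + 169/101 = -1043/101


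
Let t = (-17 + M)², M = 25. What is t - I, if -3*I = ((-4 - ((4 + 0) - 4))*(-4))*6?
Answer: 96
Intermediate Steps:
t = 64 (t = (-17 + 25)² = 8² = 64)
I = -32 (I = -(-4 - ((4 + 0) - 4))*(-4)*6/3 = -(-4 - (4 - 4))*(-4)*6/3 = -(-4 - 1*0)*(-4)*6/3 = -(-4 + 0)*(-4)*6/3 = -(-4*(-4))*6/3 = -16*6/3 = -⅓*96 = -32)
t - I = 64 - 1*(-32) = 64 + 32 = 96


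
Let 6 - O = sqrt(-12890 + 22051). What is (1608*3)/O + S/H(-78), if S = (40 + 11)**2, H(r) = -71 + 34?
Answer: -24805053/337625 - 4824*sqrt(9161)/9125 ≈ -124.07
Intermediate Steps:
H(r) = -37
O = 6 - sqrt(9161) (O = 6 - sqrt(-12890 + 22051) = 6 - sqrt(9161) ≈ -89.713)
S = 2601 (S = 51**2 = 2601)
(1608*3)/O + S/H(-78) = (1608*3)/(6 - sqrt(9161)) + 2601/(-37) = 4824/(6 - sqrt(9161)) + 2601*(-1/37) = 4824/(6 - sqrt(9161)) - 2601/37 = -2601/37 + 4824/(6 - sqrt(9161))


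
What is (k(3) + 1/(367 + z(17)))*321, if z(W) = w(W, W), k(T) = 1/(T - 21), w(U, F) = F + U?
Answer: -40981/2406 ≈ -17.033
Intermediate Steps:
k(T) = 1/(-21 + T)
z(W) = 2*W (z(W) = W + W = 2*W)
(k(3) + 1/(367 + z(17)))*321 = (1/(-21 + 3) + 1/(367 + 2*17))*321 = (1/(-18) + 1/(367 + 34))*321 = (-1/18 + 1/401)*321 = -383/7218*321 = -40981/2406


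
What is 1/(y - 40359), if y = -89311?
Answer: -1/129670 ≈ -7.7119e-6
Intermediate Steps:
1/(y - 40359) = 1/(-89311 - 40359) = 1/(-129670) = -1/129670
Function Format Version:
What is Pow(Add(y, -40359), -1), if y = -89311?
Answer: Rational(-1, 129670) ≈ -7.7119e-6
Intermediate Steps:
Pow(Add(y, -40359), -1) = Pow(Add(-89311, -40359), -1) = Pow(-129670, -1) = Rational(-1, 129670)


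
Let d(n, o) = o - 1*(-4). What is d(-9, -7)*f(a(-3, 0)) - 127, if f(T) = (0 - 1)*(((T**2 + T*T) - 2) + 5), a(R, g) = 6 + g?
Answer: 98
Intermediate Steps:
d(n, o) = 4 + o (d(n, o) = o + 4 = 4 + o)
f(T) = -3 - 2*T**2 (f(T) = -(((T**2 + T**2) - 2) + 5) = -((2*T**2 - 2) + 5) = -((-2 + 2*T**2) + 5) = -(3 + 2*T**2) = -3 - 2*T**2)
d(-9, -7)*f(a(-3, 0)) - 127 = (4 - 7)*(-3 - 2*(6 + 0)**2) - 127 = -3*(-3 - 2*6**2) - 127 = -3*(-3 - 2*36) - 127 = -3*(-3 - 72) - 127 = -3*(-75) - 127 = 225 - 127 = 98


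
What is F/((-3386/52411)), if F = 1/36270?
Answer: -52411/122810220 ≈ -0.00042676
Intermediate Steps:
F = 1/36270 ≈ 2.7571e-5
F/((-3386/52411)) = 1/(36270*((-3386/52411))) = 1/(36270*((-3386*1/52411))) = 1/(36270*(-3386/52411)) = (1/36270)*(-52411/3386) = -52411/122810220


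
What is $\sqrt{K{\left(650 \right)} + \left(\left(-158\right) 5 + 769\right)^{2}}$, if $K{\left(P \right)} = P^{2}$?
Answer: $\sqrt{422941} \approx 650.34$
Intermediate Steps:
$\sqrt{K{\left(650 \right)} + \left(\left(-158\right) 5 + 769\right)^{2}} = \sqrt{650^{2} + \left(\left(-158\right) 5 + 769\right)^{2}} = \sqrt{422500 + \left(-790 + 769\right)^{2}} = \sqrt{422500 + \left(-21\right)^{2}} = \sqrt{422500 + 441} = \sqrt{422941}$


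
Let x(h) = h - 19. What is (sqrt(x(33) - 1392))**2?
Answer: -1378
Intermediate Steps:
x(h) = -19 + h
(sqrt(x(33) - 1392))**2 = (sqrt((-19 + 33) - 1392))**2 = (sqrt(14 - 1392))**2 = (sqrt(-1378))**2 = (I*sqrt(1378))**2 = -1378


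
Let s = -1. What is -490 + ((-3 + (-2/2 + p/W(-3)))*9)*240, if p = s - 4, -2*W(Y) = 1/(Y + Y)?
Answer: -138730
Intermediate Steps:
W(Y) = -1/(4*Y) (W(Y) = -1/(2*(Y + Y)) = -1/(2*Y)/2 = -1/(4*Y))
p = -5 (p = -1 - 4 = -5)
-490 + ((-3 + (-2/2 + p/W(-3)))*9)*240 = -490 + ((-3 + (-2/2 - 5/((-1/4/(-3)))))*9)*240 = -490 + ((-3 + (-2*1/2 - 5/((-1/4*(-1/3)))))*9)*240 = -490 + ((-3 + (-1 - 5/1/12))*9)*240 = -490 + ((-3 + (-1 - 5*12))*9)*240 = -490 + ((-3 + (-1 - 60))*9)*240 = -490 + ((-3 - 61)*9)*240 = -490 - 64*9*240 = -490 - 576*240 = -490 - 138240 = -138730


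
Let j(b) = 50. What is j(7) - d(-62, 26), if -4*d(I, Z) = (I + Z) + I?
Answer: 51/2 ≈ 25.500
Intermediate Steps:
d(I, Z) = -I/2 - Z/4 (d(I, Z) = -((I + Z) + I)/4 = -(Z + 2*I)/4 = -I/2 - Z/4)
j(7) - d(-62, 26) = 50 - (-½*(-62) - ¼*26) = 50 - (31 - 13/2) = 50 - 1*49/2 = 50 - 49/2 = 51/2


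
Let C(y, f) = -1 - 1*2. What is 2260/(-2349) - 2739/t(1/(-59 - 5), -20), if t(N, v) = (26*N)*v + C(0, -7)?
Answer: -51563948/96309 ≈ -535.40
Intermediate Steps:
C(y, f) = -3 (C(y, f) = -1 - 2 = -3)
t(N, v) = -3 + 26*N*v (t(N, v) = (26*N)*v - 3 = 26*N*v - 3 = -3 + 26*N*v)
2260/(-2349) - 2739/t(1/(-59 - 5), -20) = 2260/(-2349) - 2739/(-3 + 26*(-20)/(-59 - 5)) = 2260*(-1/2349) - 2739/(-3 + 26*(-20)/(-64)) = -2260/2349 - 2739/(-3 + 26*(-1/64)*(-20)) = -2260/2349 - 2739/(-3 + 65/8) = -2260/2349 - 2739/41/8 = -2260/2349 - 2739*8/41 = -2260/2349 - 21912/41 = -51563948/96309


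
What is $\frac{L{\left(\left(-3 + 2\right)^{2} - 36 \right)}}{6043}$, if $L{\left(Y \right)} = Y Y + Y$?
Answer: $\frac{1190}{6043} \approx 0.19692$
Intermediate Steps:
$L{\left(Y \right)} = Y + Y^{2}$ ($L{\left(Y \right)} = Y^{2} + Y = Y + Y^{2}$)
$\frac{L{\left(\left(-3 + 2\right)^{2} - 36 \right)}}{6043} = \frac{\left(\left(-3 + 2\right)^{2} - 36\right) \left(1 - \left(36 - \left(-3 + 2\right)^{2}\right)\right)}{6043} = \left(\left(-1\right)^{2} - 36\right) \left(1 - \left(36 - \left(-1\right)^{2}\right)\right) \frac{1}{6043} = \left(1 - 36\right) \left(1 + \left(1 - 36\right)\right) \frac{1}{6043} = - 35 \left(1 - 35\right) \frac{1}{6043} = \left(-35\right) \left(-34\right) \frac{1}{6043} = 1190 \cdot \frac{1}{6043} = \frac{1190}{6043}$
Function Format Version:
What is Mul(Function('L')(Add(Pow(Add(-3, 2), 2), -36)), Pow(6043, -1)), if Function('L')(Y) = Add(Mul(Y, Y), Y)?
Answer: Rational(1190, 6043) ≈ 0.19692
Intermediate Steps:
Function('L')(Y) = Add(Y, Pow(Y, 2)) (Function('L')(Y) = Add(Pow(Y, 2), Y) = Add(Y, Pow(Y, 2)))
Mul(Function('L')(Add(Pow(Add(-3, 2), 2), -36)), Pow(6043, -1)) = Mul(Mul(Add(Pow(Add(-3, 2), 2), -36), Add(1, Add(Pow(Add(-3, 2), 2), -36))), Pow(6043, -1)) = Mul(Mul(Add(Pow(-1, 2), -36), Add(1, Add(Pow(-1, 2), -36))), Rational(1, 6043)) = Mul(Mul(Add(1, -36), Add(1, Add(1, -36))), Rational(1, 6043)) = Mul(Mul(-35, Add(1, -35)), Rational(1, 6043)) = Mul(Mul(-35, -34), Rational(1, 6043)) = Mul(1190, Rational(1, 6043)) = Rational(1190, 6043)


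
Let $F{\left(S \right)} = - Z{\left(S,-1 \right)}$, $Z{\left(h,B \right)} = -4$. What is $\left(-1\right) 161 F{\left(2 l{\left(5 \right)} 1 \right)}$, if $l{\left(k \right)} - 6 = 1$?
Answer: $-644$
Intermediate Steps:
$l{\left(k \right)} = 7$ ($l{\left(k \right)} = 6 + 1 = 7$)
$F{\left(S \right)} = 4$ ($F{\left(S \right)} = \left(-1\right) \left(-4\right) = 4$)
$\left(-1\right) 161 F{\left(2 l{\left(5 \right)} 1 \right)} = \left(-1\right) 161 \cdot 4 = \left(-161\right) 4 = -644$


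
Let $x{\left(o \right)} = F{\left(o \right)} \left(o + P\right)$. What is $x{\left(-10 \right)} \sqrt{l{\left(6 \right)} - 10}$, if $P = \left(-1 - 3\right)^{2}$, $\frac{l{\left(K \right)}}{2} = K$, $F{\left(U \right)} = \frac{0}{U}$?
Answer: $0$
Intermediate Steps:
$F{\left(U \right)} = 0$
$l{\left(K \right)} = 2 K$
$P = 16$ ($P = \left(-4\right)^{2} = 16$)
$x{\left(o \right)} = 0$ ($x{\left(o \right)} = 0 \left(o + 16\right) = 0 \left(16 + o\right) = 0$)
$x{\left(-10 \right)} \sqrt{l{\left(6 \right)} - 10} = 0 \sqrt{2 \cdot 6 - 10} = 0 \sqrt{12 - 10} = 0 \sqrt{2} = 0$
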